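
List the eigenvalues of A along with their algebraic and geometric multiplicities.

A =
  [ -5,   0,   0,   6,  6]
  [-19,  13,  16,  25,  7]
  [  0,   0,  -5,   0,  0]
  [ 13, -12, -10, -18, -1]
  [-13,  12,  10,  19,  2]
λ = -5: alg = 3, geom = 2; λ = 1: alg = 2, geom = 2

Step 1 — factor the characteristic polynomial to read off the algebraic multiplicities:
  χ_A(x) = (x - 1)^2*(x + 5)^3

Step 2 — compute geometric multiplicities via the rank-nullity identity g(λ) = n − rank(A − λI):
  rank(A − (-5)·I) = 3, so dim ker(A − (-5)·I) = n − 3 = 2
  rank(A − (1)·I) = 3, so dim ker(A − (1)·I) = n − 3 = 2

Summary:
  λ = -5: algebraic multiplicity = 3, geometric multiplicity = 2
  λ = 1: algebraic multiplicity = 2, geometric multiplicity = 2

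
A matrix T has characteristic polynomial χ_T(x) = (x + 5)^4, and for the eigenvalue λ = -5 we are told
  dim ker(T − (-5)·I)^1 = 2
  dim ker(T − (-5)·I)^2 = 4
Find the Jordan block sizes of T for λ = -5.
Block sizes for λ = -5: [2, 2]

From the dimensions of kernels of powers, the number of Jordan blocks of size at least j is d_j − d_{j−1} where d_j = dim ker(N^j) (with d_0 = 0). Computing the differences gives [2, 2].
The number of blocks of size exactly k is (#blocks of size ≥ k) − (#blocks of size ≥ k + 1), so the partition is: 2 block(s) of size 2.
In nonincreasing order the block sizes are [2, 2].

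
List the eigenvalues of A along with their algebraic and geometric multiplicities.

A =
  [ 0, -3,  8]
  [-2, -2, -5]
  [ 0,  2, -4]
λ = -2: alg = 3, geom = 1

Step 1 — factor the characteristic polynomial to read off the algebraic multiplicities:
  χ_A(x) = (x + 2)^3

Step 2 — compute geometric multiplicities via the rank-nullity identity g(λ) = n − rank(A − λI):
  rank(A − (-2)·I) = 2, so dim ker(A − (-2)·I) = n − 2 = 1

Summary:
  λ = -2: algebraic multiplicity = 3, geometric multiplicity = 1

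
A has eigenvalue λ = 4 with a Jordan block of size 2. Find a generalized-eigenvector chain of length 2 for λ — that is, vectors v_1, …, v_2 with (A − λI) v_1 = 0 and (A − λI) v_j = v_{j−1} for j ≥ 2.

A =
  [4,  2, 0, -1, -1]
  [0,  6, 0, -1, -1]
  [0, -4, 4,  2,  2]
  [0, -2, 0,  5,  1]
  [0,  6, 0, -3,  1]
A Jordan chain for λ = 4 of length 2:
v_1 = (2, 2, -4, -2, 6)ᵀ
v_2 = (0, 1, 0, 0, 0)ᵀ

Let N = A − (4)·I. We want v_2 with N^2 v_2 = 0 but N^1 v_2 ≠ 0; then v_{j-1} := N · v_j for j = 2, …, 2.

Pick v_2 = (0, 1, 0, 0, 0)ᵀ.
Then v_1 = N · v_2 = (2, 2, -4, -2, 6)ᵀ.

Sanity check: (A − (4)·I) v_1 = (0, 0, 0, 0, 0)ᵀ = 0. ✓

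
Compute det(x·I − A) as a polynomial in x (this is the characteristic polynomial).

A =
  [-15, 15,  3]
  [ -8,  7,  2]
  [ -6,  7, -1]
x^3 + 9*x^2 + 27*x + 27

Expanding det(x·I − A) (e.g. by cofactor expansion or by noting that A is similar to its Jordan form J, which has the same characteristic polynomial as A) gives
  χ_A(x) = x^3 + 9*x^2 + 27*x + 27
which factors as (x + 3)^3. The eigenvalues (with algebraic multiplicities) are λ = -3 with multiplicity 3.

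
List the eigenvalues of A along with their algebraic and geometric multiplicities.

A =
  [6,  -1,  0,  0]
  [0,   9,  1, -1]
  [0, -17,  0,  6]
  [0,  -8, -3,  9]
λ = 6: alg = 4, geom = 2

Step 1 — factor the characteristic polynomial to read off the algebraic multiplicities:
  χ_A(x) = (x - 6)^4

Step 2 — compute geometric multiplicities via the rank-nullity identity g(λ) = n − rank(A − λI):
  rank(A − (6)·I) = 2, so dim ker(A − (6)·I) = n − 2 = 2

Summary:
  λ = 6: algebraic multiplicity = 4, geometric multiplicity = 2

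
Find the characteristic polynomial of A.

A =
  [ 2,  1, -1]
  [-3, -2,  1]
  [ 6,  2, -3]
x^3 + 3*x^2 + 3*x + 1

Expanding det(x·I − A) (e.g. by cofactor expansion or by noting that A is similar to its Jordan form J, which has the same characteristic polynomial as A) gives
  χ_A(x) = x^3 + 3*x^2 + 3*x + 1
which factors as (x + 1)^3. The eigenvalues (with algebraic multiplicities) are λ = -1 with multiplicity 3.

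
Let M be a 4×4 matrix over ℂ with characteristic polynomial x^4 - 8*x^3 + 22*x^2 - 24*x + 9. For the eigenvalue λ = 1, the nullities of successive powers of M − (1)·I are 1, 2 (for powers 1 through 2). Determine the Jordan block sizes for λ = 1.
Block sizes for λ = 1: [2]

From the dimensions of kernels of powers, the number of Jordan blocks of size at least j is d_j − d_{j−1} where d_j = dim ker(N^j) (with d_0 = 0). Computing the differences gives [1, 1].
The number of blocks of size exactly k is (#blocks of size ≥ k) − (#blocks of size ≥ k + 1), so the partition is: 1 block(s) of size 2.
In nonincreasing order the block sizes are [2].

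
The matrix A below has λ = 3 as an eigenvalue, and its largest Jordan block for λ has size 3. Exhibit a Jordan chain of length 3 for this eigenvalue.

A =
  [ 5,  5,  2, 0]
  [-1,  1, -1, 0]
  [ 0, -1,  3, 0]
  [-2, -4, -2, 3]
A Jordan chain for λ = 3 of length 3:
v_1 = (-1, 0, 1, 0)ᵀ
v_2 = (2, -1, 0, -2)ᵀ
v_3 = (1, 0, 0, 0)ᵀ

Let N = A − (3)·I. We want v_3 with N^3 v_3 = 0 but N^2 v_3 ≠ 0; then v_{j-1} := N · v_j for j = 3, …, 2.

Pick v_3 = (1, 0, 0, 0)ᵀ.
Then v_2 = N · v_3 = (2, -1, 0, -2)ᵀ.
Then v_1 = N · v_2 = (-1, 0, 1, 0)ᵀ.

Sanity check: (A − (3)·I) v_1 = (0, 0, 0, 0)ᵀ = 0. ✓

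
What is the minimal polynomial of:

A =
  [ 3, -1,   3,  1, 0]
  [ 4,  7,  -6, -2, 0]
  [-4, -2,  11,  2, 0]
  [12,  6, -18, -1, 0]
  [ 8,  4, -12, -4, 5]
x^2 - 10*x + 25

The characteristic polynomial is χ_A(x) = (x - 5)^5, so the eigenvalues are known. The minimal polynomial is
  m_A(x) = Π_λ (x − λ)^{k_λ}
where k_λ is the size of the *largest* Jordan block for λ (equivalently, the smallest k with (A − λI)^k v = 0 for every generalised eigenvector v of λ).

  λ = 5: largest Jordan block has size 2, contributing (x − 5)^2

So m_A(x) = (x - 5)^2 = x^2 - 10*x + 25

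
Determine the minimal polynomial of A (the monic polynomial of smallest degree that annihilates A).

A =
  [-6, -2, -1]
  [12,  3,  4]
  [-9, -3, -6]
x^3 + 9*x^2 + 27*x + 27

The characteristic polynomial is χ_A(x) = (x + 3)^3, so the eigenvalues are known. The minimal polynomial is
  m_A(x) = Π_λ (x − λ)^{k_λ}
where k_λ is the size of the *largest* Jordan block for λ (equivalently, the smallest k with (A − λI)^k v = 0 for every generalised eigenvector v of λ).

  λ = -3: largest Jordan block has size 3, contributing (x + 3)^3

So m_A(x) = (x + 3)^3 = x^3 + 9*x^2 + 27*x + 27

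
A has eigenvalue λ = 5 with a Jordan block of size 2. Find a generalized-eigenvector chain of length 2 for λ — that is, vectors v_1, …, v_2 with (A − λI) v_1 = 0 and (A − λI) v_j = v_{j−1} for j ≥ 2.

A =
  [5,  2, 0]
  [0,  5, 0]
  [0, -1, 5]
A Jordan chain for λ = 5 of length 2:
v_1 = (2, 0, -1)ᵀ
v_2 = (0, 1, 0)ᵀ

Let N = A − (5)·I. We want v_2 with N^2 v_2 = 0 but N^1 v_2 ≠ 0; then v_{j-1} := N · v_j for j = 2, …, 2.

Pick v_2 = (0, 1, 0)ᵀ.
Then v_1 = N · v_2 = (2, 0, -1)ᵀ.

Sanity check: (A − (5)·I) v_1 = (0, 0, 0)ᵀ = 0. ✓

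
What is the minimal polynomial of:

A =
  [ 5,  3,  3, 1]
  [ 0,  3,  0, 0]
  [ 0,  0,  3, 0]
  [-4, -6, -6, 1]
x^2 - 6*x + 9

The characteristic polynomial is χ_A(x) = (x - 3)^4, so the eigenvalues are known. The minimal polynomial is
  m_A(x) = Π_λ (x − λ)^{k_λ}
where k_λ is the size of the *largest* Jordan block for λ (equivalently, the smallest k with (A − λI)^k v = 0 for every generalised eigenvector v of λ).

  λ = 3: largest Jordan block has size 2, contributing (x − 3)^2

So m_A(x) = (x - 3)^2 = x^2 - 6*x + 9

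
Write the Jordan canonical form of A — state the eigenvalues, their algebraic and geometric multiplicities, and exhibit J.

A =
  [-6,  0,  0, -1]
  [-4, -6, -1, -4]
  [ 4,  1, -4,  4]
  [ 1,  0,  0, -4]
J_2(-5) ⊕ J_2(-5)

The characteristic polynomial is
  det(x·I − A) = x^4 + 20*x^3 + 150*x^2 + 500*x + 625 = (x + 5)^4

Eigenvalues and multiplicities (the geometric multiplicity of λ is n − rank(A − λI), which equals the number of Jordan blocks for λ):
  λ = -5: algebraic multiplicity = 4, geometric multiplicity = 2

Determining the block sizes for each eigenvalue:
  λ = -5: with am = 4 and gm = 2, the partition is not yet determined (e.g. several partitions of 4 into 2 parts exist). Let N = A − (-5)·I. Computing rank(N^1) = 2, rank(N^2) = 0; the number of blocks of size ≥ j is rank(N^{j−1}) − rank(N^j), giving [2, 2]. So we have 2 block(s) of size 2 → block sizes [2, 2]

Assembling the blocks gives a Jordan form
J =
  [-5,  1,  0,  0]
  [ 0, -5,  0,  0]
  [ 0,  0, -5,  1]
  [ 0,  0,  0, -5]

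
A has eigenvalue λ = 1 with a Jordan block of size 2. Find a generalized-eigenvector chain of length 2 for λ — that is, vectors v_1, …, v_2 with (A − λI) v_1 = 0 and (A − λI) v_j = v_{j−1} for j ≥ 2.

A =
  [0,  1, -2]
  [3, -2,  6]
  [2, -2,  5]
A Jordan chain for λ = 1 of length 2:
v_1 = (-1, 3, 2)ᵀ
v_2 = (1, 0, 0)ᵀ

Let N = A − (1)·I. We want v_2 with N^2 v_2 = 0 but N^1 v_2 ≠ 0; then v_{j-1} := N · v_j for j = 2, …, 2.

Pick v_2 = (1, 0, 0)ᵀ.
Then v_1 = N · v_2 = (-1, 3, 2)ᵀ.

Sanity check: (A − (1)·I) v_1 = (0, 0, 0)ᵀ = 0. ✓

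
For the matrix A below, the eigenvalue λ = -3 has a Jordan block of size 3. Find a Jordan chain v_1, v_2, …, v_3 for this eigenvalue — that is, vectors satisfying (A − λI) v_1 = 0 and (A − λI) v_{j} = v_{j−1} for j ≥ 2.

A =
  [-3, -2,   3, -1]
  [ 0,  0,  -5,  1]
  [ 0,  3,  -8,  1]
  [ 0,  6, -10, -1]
A Jordan chain for λ = -3 of length 3:
v_1 = (-3, 0, 0, 0)ᵀ
v_2 = (-2, 3, 3, 6)ᵀ
v_3 = (0, 1, 0, 0)ᵀ

Let N = A − (-3)·I. We want v_3 with N^3 v_3 = 0 but N^2 v_3 ≠ 0; then v_{j-1} := N · v_j for j = 3, …, 2.

Pick v_3 = (0, 1, 0, 0)ᵀ.
Then v_2 = N · v_3 = (-2, 3, 3, 6)ᵀ.
Then v_1 = N · v_2 = (-3, 0, 0, 0)ᵀ.

Sanity check: (A − (-3)·I) v_1 = (0, 0, 0, 0)ᵀ = 0. ✓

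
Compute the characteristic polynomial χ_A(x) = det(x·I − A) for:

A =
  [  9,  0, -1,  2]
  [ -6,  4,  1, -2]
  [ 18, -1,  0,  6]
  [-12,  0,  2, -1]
x^4 - 12*x^3 + 54*x^2 - 108*x + 81

Expanding det(x·I − A) (e.g. by cofactor expansion or by noting that A is similar to its Jordan form J, which has the same characteristic polynomial as A) gives
  χ_A(x) = x^4 - 12*x^3 + 54*x^2 - 108*x + 81
which factors as (x - 3)^4. The eigenvalues (with algebraic multiplicities) are λ = 3 with multiplicity 4.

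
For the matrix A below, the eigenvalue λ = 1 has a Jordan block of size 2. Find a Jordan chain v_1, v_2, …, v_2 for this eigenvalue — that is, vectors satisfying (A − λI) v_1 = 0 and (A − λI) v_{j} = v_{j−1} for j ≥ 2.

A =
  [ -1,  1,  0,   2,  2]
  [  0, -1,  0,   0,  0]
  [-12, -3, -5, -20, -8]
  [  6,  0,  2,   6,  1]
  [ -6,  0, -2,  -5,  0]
A Jordan chain for λ = 1 of length 2:
v_1 = (0, 0, -2, 1, -1)ᵀ
v_2 = (1, 0, -5, 1, 0)ᵀ

Let N = A − (1)·I. We want v_2 with N^2 v_2 = 0 but N^1 v_2 ≠ 0; then v_{j-1} := N · v_j for j = 2, …, 2.

Pick v_2 = (1, 0, -5, 1, 0)ᵀ.
Then v_1 = N · v_2 = (0, 0, -2, 1, -1)ᵀ.

Sanity check: (A − (1)·I) v_1 = (0, 0, 0, 0, 0)ᵀ = 0. ✓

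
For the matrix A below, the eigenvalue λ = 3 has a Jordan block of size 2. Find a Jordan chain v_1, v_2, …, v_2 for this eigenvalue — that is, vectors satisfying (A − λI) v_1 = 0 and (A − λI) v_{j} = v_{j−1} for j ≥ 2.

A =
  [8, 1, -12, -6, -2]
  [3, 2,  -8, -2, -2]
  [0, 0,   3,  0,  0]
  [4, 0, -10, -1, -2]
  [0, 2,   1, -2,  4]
A Jordan chain for λ = 3 of length 2:
v_1 = (1, -1, 0, 0, 2)ᵀ
v_2 = (0, 1, 0, 0, 0)ᵀ

Let N = A − (3)·I. We want v_2 with N^2 v_2 = 0 but N^1 v_2 ≠ 0; then v_{j-1} := N · v_j for j = 2, …, 2.

Pick v_2 = (0, 1, 0, 0, 0)ᵀ.
Then v_1 = N · v_2 = (1, -1, 0, 0, 2)ᵀ.

Sanity check: (A − (3)·I) v_1 = (0, 0, 0, 0, 0)ᵀ = 0. ✓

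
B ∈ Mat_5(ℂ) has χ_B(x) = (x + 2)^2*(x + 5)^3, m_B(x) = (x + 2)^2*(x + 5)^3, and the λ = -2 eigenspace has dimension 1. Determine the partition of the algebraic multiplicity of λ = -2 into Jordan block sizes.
Block sizes for λ = -2: [2]

Step 1 — from the characteristic polynomial, algebraic multiplicity of λ = -2 is 2. From dim ker(B − (-2)·I) = 1, there are exactly 1 Jordan blocks for λ = -2.
Step 2 — from the minimal polynomial, the factor (x + 2)^2 tells us the largest block for λ = -2 has size 2.
Step 3 — with total size 2, 1 blocks, and largest block 2, the block sizes (in nonincreasing order) are [2].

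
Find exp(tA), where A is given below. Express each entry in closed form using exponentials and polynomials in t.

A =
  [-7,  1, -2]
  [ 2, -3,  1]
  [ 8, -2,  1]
e^{tA} =
  [t^2*exp(-3*t) - 4*t*exp(-3*t) + exp(-3*t), t*exp(-3*t), t^2*exp(-3*t)/2 - 2*t*exp(-3*t)]
  [2*t*exp(-3*t), exp(-3*t), t*exp(-3*t)]
  [-2*t^2*exp(-3*t) + 8*t*exp(-3*t), -2*t*exp(-3*t), -t^2*exp(-3*t) + 4*t*exp(-3*t) + exp(-3*t)]

Strategy: write A = P · J · P⁻¹ where J is a Jordan canonical form, so e^{tA} = P · e^{tJ} · P⁻¹, and e^{tJ} can be computed block-by-block.

A has Jordan form
J =
  [-3,  1,  0]
  [ 0, -3,  1]
  [ 0,  0, -3]
(up to reordering of blocks).

Per-block formulas:
  For a 3×3 Jordan block J_3(-3): exp(t · J_3(-3)) = e^(-3t)·(I + t·N + (t^2/2)·N^2), where N is the 3×3 nilpotent shift.

After assembling e^{tJ} and conjugating by P, we get:

e^{tA} =
  [t^2*exp(-3*t) - 4*t*exp(-3*t) + exp(-3*t), t*exp(-3*t), t^2*exp(-3*t)/2 - 2*t*exp(-3*t)]
  [2*t*exp(-3*t), exp(-3*t), t*exp(-3*t)]
  [-2*t^2*exp(-3*t) + 8*t*exp(-3*t), -2*t*exp(-3*t), -t^2*exp(-3*t) + 4*t*exp(-3*t) + exp(-3*t)]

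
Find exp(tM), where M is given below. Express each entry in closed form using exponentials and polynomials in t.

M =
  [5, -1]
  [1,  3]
e^{tM} =
  [t*exp(4*t) + exp(4*t), -t*exp(4*t)]
  [t*exp(4*t), -t*exp(4*t) + exp(4*t)]

Strategy: write M = P · J · P⁻¹ where J is a Jordan canonical form, so e^{tM} = P · e^{tJ} · P⁻¹, and e^{tJ} can be computed block-by-block.

M has Jordan form
J =
  [4, 1]
  [0, 4]
(up to reordering of blocks).

Per-block formulas:
  For a 2×2 Jordan block J_2(4): exp(t · J_2(4)) = e^(4t)·(I + t·N), where N is the 2×2 nilpotent shift.

After assembling e^{tJ} and conjugating by P, we get:

e^{tM} =
  [t*exp(4*t) + exp(4*t), -t*exp(4*t)]
  [t*exp(4*t), -t*exp(4*t) + exp(4*t)]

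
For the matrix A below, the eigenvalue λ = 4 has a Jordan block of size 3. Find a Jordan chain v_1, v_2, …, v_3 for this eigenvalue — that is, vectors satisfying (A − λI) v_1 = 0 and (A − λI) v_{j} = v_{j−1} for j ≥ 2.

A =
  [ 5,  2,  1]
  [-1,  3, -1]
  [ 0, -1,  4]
A Jordan chain for λ = 4 of length 3:
v_1 = (-1, 0, 1)ᵀ
v_2 = (1, -1, 0)ᵀ
v_3 = (1, 0, 0)ᵀ

Let N = A − (4)·I. We want v_3 with N^3 v_3 = 0 but N^2 v_3 ≠ 0; then v_{j-1} := N · v_j for j = 3, …, 2.

Pick v_3 = (1, 0, 0)ᵀ.
Then v_2 = N · v_3 = (1, -1, 0)ᵀ.
Then v_1 = N · v_2 = (-1, 0, 1)ᵀ.

Sanity check: (A − (4)·I) v_1 = (0, 0, 0)ᵀ = 0. ✓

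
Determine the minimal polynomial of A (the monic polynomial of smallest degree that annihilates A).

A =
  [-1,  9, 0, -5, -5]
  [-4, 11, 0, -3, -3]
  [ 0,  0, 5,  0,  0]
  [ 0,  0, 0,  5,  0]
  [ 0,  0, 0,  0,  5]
x^3 - 15*x^2 + 75*x - 125

The characteristic polynomial is χ_A(x) = (x - 5)^5, so the eigenvalues are known. The minimal polynomial is
  m_A(x) = Π_λ (x − λ)^{k_λ}
where k_λ is the size of the *largest* Jordan block for λ (equivalently, the smallest k with (A − λI)^k v = 0 for every generalised eigenvector v of λ).

  λ = 5: largest Jordan block has size 3, contributing (x − 5)^3

So m_A(x) = (x - 5)^3 = x^3 - 15*x^2 + 75*x - 125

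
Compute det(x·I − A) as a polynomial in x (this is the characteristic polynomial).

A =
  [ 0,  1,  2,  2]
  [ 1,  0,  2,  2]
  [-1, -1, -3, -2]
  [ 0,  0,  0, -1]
x^4 + 4*x^3 + 6*x^2 + 4*x + 1

Expanding det(x·I − A) (e.g. by cofactor expansion or by noting that A is similar to its Jordan form J, which has the same characteristic polynomial as A) gives
  χ_A(x) = x^4 + 4*x^3 + 6*x^2 + 4*x + 1
which factors as (x + 1)^4. The eigenvalues (with algebraic multiplicities) are λ = -1 with multiplicity 4.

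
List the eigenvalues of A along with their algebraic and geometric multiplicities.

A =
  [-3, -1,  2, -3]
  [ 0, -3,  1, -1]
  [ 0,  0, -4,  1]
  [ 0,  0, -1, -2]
λ = -3: alg = 4, geom = 2

Step 1 — factor the characteristic polynomial to read off the algebraic multiplicities:
  χ_A(x) = (x + 3)^4

Step 2 — compute geometric multiplicities via the rank-nullity identity g(λ) = n − rank(A − λI):
  rank(A − (-3)·I) = 2, so dim ker(A − (-3)·I) = n − 2 = 2

Summary:
  λ = -3: algebraic multiplicity = 4, geometric multiplicity = 2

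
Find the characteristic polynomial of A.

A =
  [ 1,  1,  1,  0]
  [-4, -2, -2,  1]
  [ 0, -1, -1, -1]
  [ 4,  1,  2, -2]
x^4 + 4*x^3 + 6*x^2 + 4*x + 1

Expanding det(x·I − A) (e.g. by cofactor expansion or by noting that A is similar to its Jordan form J, which has the same characteristic polynomial as A) gives
  χ_A(x) = x^4 + 4*x^3 + 6*x^2 + 4*x + 1
which factors as (x + 1)^4. The eigenvalues (with algebraic multiplicities) are λ = -1 with multiplicity 4.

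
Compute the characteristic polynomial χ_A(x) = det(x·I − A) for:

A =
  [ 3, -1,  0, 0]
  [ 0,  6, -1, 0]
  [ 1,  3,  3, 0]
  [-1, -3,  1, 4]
x^4 - 16*x^3 + 96*x^2 - 256*x + 256

Expanding det(x·I − A) (e.g. by cofactor expansion or by noting that A is similar to its Jordan form J, which has the same characteristic polynomial as A) gives
  χ_A(x) = x^4 - 16*x^3 + 96*x^2 - 256*x + 256
which factors as (x - 4)^4. The eigenvalues (with algebraic multiplicities) are λ = 4 with multiplicity 4.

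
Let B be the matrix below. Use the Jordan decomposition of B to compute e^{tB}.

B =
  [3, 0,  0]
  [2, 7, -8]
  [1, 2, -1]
e^{tB} =
  [exp(3*t), 0, 0]
  [2*t*exp(3*t), 4*t*exp(3*t) + exp(3*t), -8*t*exp(3*t)]
  [t*exp(3*t), 2*t*exp(3*t), -4*t*exp(3*t) + exp(3*t)]

Strategy: write B = P · J · P⁻¹ where J is a Jordan canonical form, so e^{tB} = P · e^{tJ} · P⁻¹, and e^{tJ} can be computed block-by-block.

B has Jordan form
J =
  [3, 1, 0]
  [0, 3, 0]
  [0, 0, 3]
(up to reordering of blocks).

Per-block formulas:
  For a 1×1 block at λ = 3: exp(t · [3]) = [e^(3t)].
  For a 2×2 Jordan block J_2(3): exp(t · J_2(3)) = e^(3t)·(I + t·N), where N is the 2×2 nilpotent shift.

After assembling e^{tJ} and conjugating by P, we get:

e^{tB} =
  [exp(3*t), 0, 0]
  [2*t*exp(3*t), 4*t*exp(3*t) + exp(3*t), -8*t*exp(3*t)]
  [t*exp(3*t), 2*t*exp(3*t), -4*t*exp(3*t) + exp(3*t)]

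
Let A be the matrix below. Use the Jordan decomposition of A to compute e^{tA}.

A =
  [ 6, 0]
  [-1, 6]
e^{tA} =
  [exp(6*t), 0]
  [-t*exp(6*t), exp(6*t)]

Strategy: write A = P · J · P⁻¹ where J is a Jordan canonical form, so e^{tA} = P · e^{tJ} · P⁻¹, and e^{tJ} can be computed block-by-block.

A has Jordan form
J =
  [6, 1]
  [0, 6]
(up to reordering of blocks).

Per-block formulas:
  For a 2×2 Jordan block J_2(6): exp(t · J_2(6)) = e^(6t)·(I + t·N), where N is the 2×2 nilpotent shift.

After assembling e^{tJ} and conjugating by P, we get:

e^{tA} =
  [exp(6*t), 0]
  [-t*exp(6*t), exp(6*t)]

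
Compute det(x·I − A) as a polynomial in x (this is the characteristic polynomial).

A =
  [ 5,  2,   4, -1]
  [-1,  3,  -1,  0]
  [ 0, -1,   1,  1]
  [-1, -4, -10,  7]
x^4 - 16*x^3 + 96*x^2 - 256*x + 256

Expanding det(x·I − A) (e.g. by cofactor expansion or by noting that A is similar to its Jordan form J, which has the same characteristic polynomial as A) gives
  χ_A(x) = x^4 - 16*x^3 + 96*x^2 - 256*x + 256
which factors as (x - 4)^4. The eigenvalues (with algebraic multiplicities) are λ = 4 with multiplicity 4.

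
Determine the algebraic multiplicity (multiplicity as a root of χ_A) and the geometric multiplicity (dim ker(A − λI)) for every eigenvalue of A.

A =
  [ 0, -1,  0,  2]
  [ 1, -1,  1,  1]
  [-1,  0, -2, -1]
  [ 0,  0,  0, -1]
λ = -1: alg = 4, geom = 2

Step 1 — factor the characteristic polynomial to read off the algebraic multiplicities:
  χ_A(x) = (x + 1)^4

Step 2 — compute geometric multiplicities via the rank-nullity identity g(λ) = n − rank(A − λI):
  rank(A − (-1)·I) = 2, so dim ker(A − (-1)·I) = n − 2 = 2

Summary:
  λ = -1: algebraic multiplicity = 4, geometric multiplicity = 2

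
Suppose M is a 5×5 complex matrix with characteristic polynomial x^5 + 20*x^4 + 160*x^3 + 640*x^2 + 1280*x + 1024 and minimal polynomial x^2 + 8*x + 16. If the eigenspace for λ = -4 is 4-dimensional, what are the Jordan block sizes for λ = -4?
Block sizes for λ = -4: [2, 1, 1, 1]

Step 1 — from the characteristic polynomial, algebraic multiplicity of λ = -4 is 5. From dim ker(M − (-4)·I) = 4, there are exactly 4 Jordan blocks for λ = -4.
Step 2 — from the minimal polynomial, the factor (x + 4)^2 tells us the largest block for λ = -4 has size 2.
Step 3 — with total size 5, 4 blocks, and largest block 2, the block sizes (in nonincreasing order) are [2, 1, 1, 1].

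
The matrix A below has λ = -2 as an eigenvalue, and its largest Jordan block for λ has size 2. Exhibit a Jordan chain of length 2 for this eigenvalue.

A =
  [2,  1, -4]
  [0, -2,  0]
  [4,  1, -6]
A Jordan chain for λ = -2 of length 2:
v_1 = (4, 0, 4)ᵀ
v_2 = (1, 0, 0)ᵀ

Let N = A − (-2)·I. We want v_2 with N^2 v_2 = 0 but N^1 v_2 ≠ 0; then v_{j-1} := N · v_j for j = 2, …, 2.

Pick v_2 = (1, 0, 0)ᵀ.
Then v_1 = N · v_2 = (4, 0, 4)ᵀ.

Sanity check: (A − (-2)·I) v_1 = (0, 0, 0)ᵀ = 0. ✓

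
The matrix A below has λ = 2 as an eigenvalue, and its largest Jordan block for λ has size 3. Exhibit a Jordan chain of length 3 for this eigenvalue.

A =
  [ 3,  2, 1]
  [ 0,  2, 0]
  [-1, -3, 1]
A Jordan chain for λ = 2 of length 3:
v_1 = (-1, 0, 1)ᵀ
v_2 = (2, 0, -3)ᵀ
v_3 = (0, 1, 0)ᵀ

Let N = A − (2)·I. We want v_3 with N^3 v_3 = 0 but N^2 v_3 ≠ 0; then v_{j-1} := N · v_j for j = 3, …, 2.

Pick v_3 = (0, 1, 0)ᵀ.
Then v_2 = N · v_3 = (2, 0, -3)ᵀ.
Then v_1 = N · v_2 = (-1, 0, 1)ᵀ.

Sanity check: (A − (2)·I) v_1 = (0, 0, 0)ᵀ = 0. ✓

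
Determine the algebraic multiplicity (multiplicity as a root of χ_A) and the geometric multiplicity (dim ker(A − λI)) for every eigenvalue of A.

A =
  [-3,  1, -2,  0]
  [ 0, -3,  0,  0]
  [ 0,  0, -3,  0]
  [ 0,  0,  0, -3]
λ = -3: alg = 4, geom = 3

Step 1 — factor the characteristic polynomial to read off the algebraic multiplicities:
  χ_A(x) = (x + 3)^4

Step 2 — compute geometric multiplicities via the rank-nullity identity g(λ) = n − rank(A − λI):
  rank(A − (-3)·I) = 1, so dim ker(A − (-3)·I) = n − 1 = 3

Summary:
  λ = -3: algebraic multiplicity = 4, geometric multiplicity = 3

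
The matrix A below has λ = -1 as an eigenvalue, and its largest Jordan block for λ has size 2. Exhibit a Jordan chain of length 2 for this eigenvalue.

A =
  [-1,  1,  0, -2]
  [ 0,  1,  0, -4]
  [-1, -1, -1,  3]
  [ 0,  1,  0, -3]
A Jordan chain for λ = -1 of length 2:
v_1 = (0, 0, -1, 0)ᵀ
v_2 = (1, 0, 0, 0)ᵀ

Let N = A − (-1)·I. We want v_2 with N^2 v_2 = 0 but N^1 v_2 ≠ 0; then v_{j-1} := N · v_j for j = 2, …, 2.

Pick v_2 = (1, 0, 0, 0)ᵀ.
Then v_1 = N · v_2 = (0, 0, -1, 0)ᵀ.

Sanity check: (A − (-1)·I) v_1 = (0, 0, 0, 0)ᵀ = 0. ✓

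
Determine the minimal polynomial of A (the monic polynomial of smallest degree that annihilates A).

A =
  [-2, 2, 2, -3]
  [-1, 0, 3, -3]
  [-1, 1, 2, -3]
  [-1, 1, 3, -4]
x^3 + 3*x^2 + 3*x + 1

The characteristic polynomial is χ_A(x) = (x + 1)^4, so the eigenvalues are known. The minimal polynomial is
  m_A(x) = Π_λ (x − λ)^{k_λ}
where k_λ is the size of the *largest* Jordan block for λ (equivalently, the smallest k with (A − λI)^k v = 0 for every generalised eigenvector v of λ).

  λ = -1: largest Jordan block has size 3, contributing (x + 1)^3

So m_A(x) = (x + 1)^3 = x^3 + 3*x^2 + 3*x + 1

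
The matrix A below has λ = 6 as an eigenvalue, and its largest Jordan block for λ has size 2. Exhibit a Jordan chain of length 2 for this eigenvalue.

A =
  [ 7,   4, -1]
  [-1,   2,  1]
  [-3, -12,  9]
A Jordan chain for λ = 6 of length 2:
v_1 = (1, -1, -3)ᵀ
v_2 = (1, 0, 0)ᵀ

Let N = A − (6)·I. We want v_2 with N^2 v_2 = 0 but N^1 v_2 ≠ 0; then v_{j-1} := N · v_j for j = 2, …, 2.

Pick v_2 = (1, 0, 0)ᵀ.
Then v_1 = N · v_2 = (1, -1, -3)ᵀ.

Sanity check: (A − (6)·I) v_1 = (0, 0, 0)ᵀ = 0. ✓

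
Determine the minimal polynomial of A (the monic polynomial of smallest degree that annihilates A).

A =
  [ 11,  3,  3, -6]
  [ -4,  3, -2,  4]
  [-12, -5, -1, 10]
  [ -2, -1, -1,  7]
x^3 - 15*x^2 + 75*x - 125

The characteristic polynomial is χ_A(x) = (x - 5)^4, so the eigenvalues are known. The minimal polynomial is
  m_A(x) = Π_λ (x − λ)^{k_λ}
where k_λ is the size of the *largest* Jordan block for λ (equivalently, the smallest k with (A − λI)^k v = 0 for every generalised eigenvector v of λ).

  λ = 5: largest Jordan block has size 3, contributing (x − 5)^3

So m_A(x) = (x - 5)^3 = x^3 - 15*x^2 + 75*x - 125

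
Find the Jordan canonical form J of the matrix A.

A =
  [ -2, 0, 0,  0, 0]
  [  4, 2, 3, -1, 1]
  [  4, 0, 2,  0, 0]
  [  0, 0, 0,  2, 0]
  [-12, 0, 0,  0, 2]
J_1(-2) ⊕ J_2(2) ⊕ J_1(2) ⊕ J_1(2)

The characteristic polynomial is
  det(x·I − A) = x^5 - 6*x^4 + 8*x^3 + 16*x^2 - 48*x + 32 = (x - 2)^4*(x + 2)

Eigenvalues and multiplicities (the geometric multiplicity of λ is n − rank(A − λI), which equals the number of Jordan blocks for λ):
  λ = -2: algebraic multiplicity = 1, geometric multiplicity = 1
  λ = 2: algebraic multiplicity = 4, geometric multiplicity = 3

Determining the block sizes for each eigenvalue:
  λ = -2: one block (gm = 1), so the single block has size am = 1 → block sizes [1]
  λ = 2: 3 blocks summing to 4 forces exactly one block of size 2 and the rest size 1 → block sizes [2, 1, 1]

Assembling the blocks gives a Jordan form
J =
  [-2, 0, 0, 0, 0]
  [ 0, 2, 1, 0, 0]
  [ 0, 0, 2, 0, 0]
  [ 0, 0, 0, 2, 0]
  [ 0, 0, 0, 0, 2]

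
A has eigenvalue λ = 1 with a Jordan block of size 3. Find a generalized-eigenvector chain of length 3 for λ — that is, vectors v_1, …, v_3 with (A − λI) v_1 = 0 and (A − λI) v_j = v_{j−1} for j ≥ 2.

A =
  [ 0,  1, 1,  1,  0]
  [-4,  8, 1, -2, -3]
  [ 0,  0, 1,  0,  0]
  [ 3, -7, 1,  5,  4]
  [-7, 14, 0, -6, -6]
A Jordan chain for λ = 1 of length 3:
v_1 = (-1, -1, 0, 0, -1)ᵀ
v_2 = (-1, -1, 0, -1, 0)ᵀ
v_3 = (2, 1, 0, 0, 0)ᵀ

Let N = A − (1)·I. We want v_3 with N^3 v_3 = 0 but N^2 v_3 ≠ 0; then v_{j-1} := N · v_j for j = 3, …, 2.

Pick v_3 = (2, 1, 0, 0, 0)ᵀ.
Then v_2 = N · v_3 = (-1, -1, 0, -1, 0)ᵀ.
Then v_1 = N · v_2 = (-1, -1, 0, 0, -1)ᵀ.

Sanity check: (A − (1)·I) v_1 = (0, 0, 0, 0, 0)ᵀ = 0. ✓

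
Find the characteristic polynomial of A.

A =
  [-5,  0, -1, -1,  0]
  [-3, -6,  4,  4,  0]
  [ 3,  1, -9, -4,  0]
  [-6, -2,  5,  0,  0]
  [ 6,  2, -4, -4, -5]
x^5 + 25*x^4 + 250*x^3 + 1250*x^2 + 3125*x + 3125

Expanding det(x·I − A) (e.g. by cofactor expansion or by noting that A is similar to its Jordan form J, which has the same characteristic polynomial as A) gives
  χ_A(x) = x^5 + 25*x^4 + 250*x^3 + 1250*x^2 + 3125*x + 3125
which factors as (x + 5)^5. The eigenvalues (with algebraic multiplicities) are λ = -5 with multiplicity 5.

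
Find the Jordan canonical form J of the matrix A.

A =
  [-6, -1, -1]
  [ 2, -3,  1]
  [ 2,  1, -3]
J_2(-4) ⊕ J_1(-4)

The characteristic polynomial is
  det(x·I − A) = x^3 + 12*x^2 + 48*x + 64 = (x + 4)^3

Eigenvalues and multiplicities (the geometric multiplicity of λ is n − rank(A − λI), which equals the number of Jordan blocks for λ):
  λ = -4: algebraic multiplicity = 3, geometric multiplicity = 2

Determining the block sizes for each eigenvalue:
  λ = -4: 2 blocks summing to 3 forces exactly one block of size 2 and the rest size 1 → block sizes [2, 1]

Assembling the blocks gives a Jordan form
J =
  [-4,  1,  0]
  [ 0, -4,  0]
  [ 0,  0, -4]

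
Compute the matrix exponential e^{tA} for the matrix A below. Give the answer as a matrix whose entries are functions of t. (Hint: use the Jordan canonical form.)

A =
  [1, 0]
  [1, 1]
e^{tA} =
  [exp(t), 0]
  [t*exp(t), exp(t)]

Strategy: write A = P · J · P⁻¹ where J is a Jordan canonical form, so e^{tA} = P · e^{tJ} · P⁻¹, and e^{tJ} can be computed block-by-block.

A has Jordan form
J =
  [1, 1]
  [0, 1]
(up to reordering of blocks).

Per-block formulas:
  For a 2×2 Jordan block J_2(1): exp(t · J_2(1)) = e^(1t)·(I + t·N), where N is the 2×2 nilpotent shift.

After assembling e^{tJ} and conjugating by P, we get:

e^{tA} =
  [exp(t), 0]
  [t*exp(t), exp(t)]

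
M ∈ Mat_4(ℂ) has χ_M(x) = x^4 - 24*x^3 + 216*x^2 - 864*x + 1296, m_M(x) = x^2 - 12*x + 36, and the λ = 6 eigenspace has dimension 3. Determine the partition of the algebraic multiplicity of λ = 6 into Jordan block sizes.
Block sizes for λ = 6: [2, 1, 1]

Step 1 — from the characteristic polynomial, algebraic multiplicity of λ = 6 is 4. From dim ker(M − (6)·I) = 3, there are exactly 3 Jordan blocks for λ = 6.
Step 2 — from the minimal polynomial, the factor (x − 6)^2 tells us the largest block for λ = 6 has size 2.
Step 3 — with total size 4, 3 blocks, and largest block 2, the block sizes (in nonincreasing order) are [2, 1, 1].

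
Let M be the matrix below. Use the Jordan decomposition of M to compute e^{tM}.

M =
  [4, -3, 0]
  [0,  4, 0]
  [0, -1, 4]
e^{tM} =
  [exp(4*t), -3*t*exp(4*t), 0]
  [0, exp(4*t), 0]
  [0, -t*exp(4*t), exp(4*t)]

Strategy: write M = P · J · P⁻¹ where J is a Jordan canonical form, so e^{tM} = P · e^{tJ} · P⁻¹, and e^{tJ} can be computed block-by-block.

M has Jordan form
J =
  [4, 1, 0]
  [0, 4, 0]
  [0, 0, 4]
(up to reordering of blocks).

Per-block formulas:
  For a 2×2 Jordan block J_2(4): exp(t · J_2(4)) = e^(4t)·(I + t·N), where N is the 2×2 nilpotent shift.
  For a 1×1 block at λ = 4: exp(t · [4]) = [e^(4t)].

After assembling e^{tJ} and conjugating by P, we get:

e^{tM} =
  [exp(4*t), -3*t*exp(4*t), 0]
  [0, exp(4*t), 0]
  [0, -t*exp(4*t), exp(4*t)]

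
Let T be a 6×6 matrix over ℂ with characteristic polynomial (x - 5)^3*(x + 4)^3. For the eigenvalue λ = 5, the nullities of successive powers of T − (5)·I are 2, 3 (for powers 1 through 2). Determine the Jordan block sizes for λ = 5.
Block sizes for λ = 5: [2, 1]

From the dimensions of kernels of powers, the number of Jordan blocks of size at least j is d_j − d_{j−1} where d_j = dim ker(N^j) (with d_0 = 0). Computing the differences gives [2, 1].
The number of blocks of size exactly k is (#blocks of size ≥ k) − (#blocks of size ≥ k + 1), so the partition is: 1 block(s) of size 1, 1 block(s) of size 2.
In nonincreasing order the block sizes are [2, 1].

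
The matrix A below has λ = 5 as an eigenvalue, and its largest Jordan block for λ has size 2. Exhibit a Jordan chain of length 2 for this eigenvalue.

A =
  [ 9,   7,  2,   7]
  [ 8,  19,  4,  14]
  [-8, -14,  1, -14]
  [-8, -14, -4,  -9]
A Jordan chain for λ = 5 of length 2:
v_1 = (4, 8, -8, -8)ᵀ
v_2 = (1, 0, 0, 0)ᵀ

Let N = A − (5)·I. We want v_2 with N^2 v_2 = 0 but N^1 v_2 ≠ 0; then v_{j-1} := N · v_j for j = 2, …, 2.

Pick v_2 = (1, 0, 0, 0)ᵀ.
Then v_1 = N · v_2 = (4, 8, -8, -8)ᵀ.

Sanity check: (A − (5)·I) v_1 = (0, 0, 0, 0)ᵀ = 0. ✓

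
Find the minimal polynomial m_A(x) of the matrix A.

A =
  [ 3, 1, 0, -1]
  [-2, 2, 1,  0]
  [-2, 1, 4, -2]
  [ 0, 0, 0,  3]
x^3 - 9*x^2 + 27*x - 27

The characteristic polynomial is χ_A(x) = (x - 3)^4, so the eigenvalues are known. The minimal polynomial is
  m_A(x) = Π_λ (x − λ)^{k_λ}
where k_λ is the size of the *largest* Jordan block for λ (equivalently, the smallest k with (A − λI)^k v = 0 for every generalised eigenvector v of λ).

  λ = 3: largest Jordan block has size 3, contributing (x − 3)^3

So m_A(x) = (x - 3)^3 = x^3 - 9*x^2 + 27*x - 27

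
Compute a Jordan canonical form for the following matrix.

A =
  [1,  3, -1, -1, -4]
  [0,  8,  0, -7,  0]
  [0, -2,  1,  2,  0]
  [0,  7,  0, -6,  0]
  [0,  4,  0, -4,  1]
J_2(1) ⊕ J_2(1) ⊕ J_1(1)

The characteristic polynomial is
  det(x·I − A) = x^5 - 5*x^4 + 10*x^3 - 10*x^2 + 5*x - 1 = (x - 1)^5

Eigenvalues and multiplicities (the geometric multiplicity of λ is n − rank(A − λI), which equals the number of Jordan blocks for λ):
  λ = 1: algebraic multiplicity = 5, geometric multiplicity = 3

Determining the block sizes for each eigenvalue:
  λ = 1: with am = 5 and gm = 3, the partition is not yet determined (e.g. several partitions of 5 into 3 parts exist). Let N = A − (1)·I. Computing rank(N^1) = 2, rank(N^2) = 0; the number of blocks of size ≥ j is rank(N^{j−1}) − rank(N^j), giving [3, 2]. So we have 2 block(s) of size 2, 1 block(s) of size 1 → block sizes [2, 2, 1]

Assembling the blocks gives a Jordan form
J =
  [1, 1, 0, 0, 0]
  [0, 1, 0, 0, 0]
  [0, 0, 1, 1, 0]
  [0, 0, 0, 1, 0]
  [0, 0, 0, 0, 1]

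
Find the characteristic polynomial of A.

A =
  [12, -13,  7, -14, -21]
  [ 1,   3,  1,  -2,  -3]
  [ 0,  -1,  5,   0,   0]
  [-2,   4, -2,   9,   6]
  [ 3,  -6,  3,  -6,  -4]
x^5 - 25*x^4 + 250*x^3 - 1250*x^2 + 3125*x - 3125

Expanding det(x·I − A) (e.g. by cofactor expansion or by noting that A is similar to its Jordan form J, which has the same characteristic polynomial as A) gives
  χ_A(x) = x^5 - 25*x^4 + 250*x^3 - 1250*x^2 + 3125*x - 3125
which factors as (x - 5)^5. The eigenvalues (with algebraic multiplicities) are λ = 5 with multiplicity 5.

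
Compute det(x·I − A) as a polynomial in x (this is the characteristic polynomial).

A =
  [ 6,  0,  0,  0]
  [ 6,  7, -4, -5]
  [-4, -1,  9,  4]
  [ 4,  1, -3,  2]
x^4 - 24*x^3 + 216*x^2 - 864*x + 1296

Expanding det(x·I − A) (e.g. by cofactor expansion or by noting that A is similar to its Jordan form J, which has the same characteristic polynomial as A) gives
  χ_A(x) = x^4 - 24*x^3 + 216*x^2 - 864*x + 1296
which factors as (x - 6)^4. The eigenvalues (with algebraic multiplicities) are λ = 6 with multiplicity 4.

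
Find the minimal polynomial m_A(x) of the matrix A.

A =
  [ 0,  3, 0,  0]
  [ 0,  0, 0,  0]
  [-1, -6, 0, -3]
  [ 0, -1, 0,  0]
x^2

The characteristic polynomial is χ_A(x) = x^4, so the eigenvalues are known. The minimal polynomial is
  m_A(x) = Π_λ (x − λ)^{k_λ}
where k_λ is the size of the *largest* Jordan block for λ (equivalently, the smallest k with (A − λI)^k v = 0 for every generalised eigenvector v of λ).

  λ = 0: largest Jordan block has size 2, contributing (x − 0)^2

So m_A(x) = x^2 = x^2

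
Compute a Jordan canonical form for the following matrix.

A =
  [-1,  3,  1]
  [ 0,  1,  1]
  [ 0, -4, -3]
J_3(-1)

The characteristic polynomial is
  det(x·I − A) = x^3 + 3*x^2 + 3*x + 1 = (x + 1)^3

Eigenvalues and multiplicities (the geometric multiplicity of λ is n − rank(A − λI), which equals the number of Jordan blocks for λ):
  λ = -1: algebraic multiplicity = 3, geometric multiplicity = 1

Determining the block sizes for each eigenvalue:
  λ = -1: one block (gm = 1), so the single block has size am = 3 → block sizes [3]

Assembling the blocks gives a Jordan form
J =
  [-1,  1,  0]
  [ 0, -1,  1]
  [ 0,  0, -1]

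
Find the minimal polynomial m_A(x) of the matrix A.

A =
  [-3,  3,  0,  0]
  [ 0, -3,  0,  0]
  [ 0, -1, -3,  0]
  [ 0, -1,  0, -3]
x^2 + 6*x + 9

The characteristic polynomial is χ_A(x) = (x + 3)^4, so the eigenvalues are known. The minimal polynomial is
  m_A(x) = Π_λ (x − λ)^{k_λ}
where k_λ is the size of the *largest* Jordan block for λ (equivalently, the smallest k with (A − λI)^k v = 0 for every generalised eigenvector v of λ).

  λ = -3: largest Jordan block has size 2, contributing (x + 3)^2

So m_A(x) = (x + 3)^2 = x^2 + 6*x + 9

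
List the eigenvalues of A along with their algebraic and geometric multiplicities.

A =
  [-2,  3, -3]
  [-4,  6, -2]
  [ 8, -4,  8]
λ = 4: alg = 3, geom = 2

Step 1 — factor the characteristic polynomial to read off the algebraic multiplicities:
  χ_A(x) = (x - 4)^3

Step 2 — compute geometric multiplicities via the rank-nullity identity g(λ) = n − rank(A − λI):
  rank(A − (4)·I) = 1, so dim ker(A − (4)·I) = n − 1 = 2

Summary:
  λ = 4: algebraic multiplicity = 3, geometric multiplicity = 2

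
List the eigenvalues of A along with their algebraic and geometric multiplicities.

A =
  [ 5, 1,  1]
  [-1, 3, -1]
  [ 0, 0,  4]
λ = 4: alg = 3, geom = 2

Step 1 — factor the characteristic polynomial to read off the algebraic multiplicities:
  χ_A(x) = (x - 4)^3

Step 2 — compute geometric multiplicities via the rank-nullity identity g(λ) = n − rank(A − λI):
  rank(A − (4)·I) = 1, so dim ker(A − (4)·I) = n − 1 = 2

Summary:
  λ = 4: algebraic multiplicity = 3, geometric multiplicity = 2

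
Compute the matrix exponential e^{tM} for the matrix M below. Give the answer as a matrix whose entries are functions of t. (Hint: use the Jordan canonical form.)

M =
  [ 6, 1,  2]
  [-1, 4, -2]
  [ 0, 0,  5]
e^{tM} =
  [t*exp(5*t) + exp(5*t), t*exp(5*t), 2*t*exp(5*t)]
  [-t*exp(5*t), -t*exp(5*t) + exp(5*t), -2*t*exp(5*t)]
  [0, 0, exp(5*t)]

Strategy: write M = P · J · P⁻¹ where J is a Jordan canonical form, so e^{tM} = P · e^{tJ} · P⁻¹, and e^{tJ} can be computed block-by-block.

M has Jordan form
J =
  [5, 1, 0]
  [0, 5, 0]
  [0, 0, 5]
(up to reordering of blocks).

Per-block formulas:
  For a 2×2 Jordan block J_2(5): exp(t · J_2(5)) = e^(5t)·(I + t·N), where N is the 2×2 nilpotent shift.
  For a 1×1 block at λ = 5: exp(t · [5]) = [e^(5t)].

After assembling e^{tJ} and conjugating by P, we get:

e^{tM} =
  [t*exp(5*t) + exp(5*t), t*exp(5*t), 2*t*exp(5*t)]
  [-t*exp(5*t), -t*exp(5*t) + exp(5*t), -2*t*exp(5*t)]
  [0, 0, exp(5*t)]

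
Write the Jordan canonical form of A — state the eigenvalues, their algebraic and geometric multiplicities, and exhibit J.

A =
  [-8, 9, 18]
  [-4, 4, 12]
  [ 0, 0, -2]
J_2(-2) ⊕ J_1(-2)

The characteristic polynomial is
  det(x·I − A) = x^3 + 6*x^2 + 12*x + 8 = (x + 2)^3

Eigenvalues and multiplicities (the geometric multiplicity of λ is n − rank(A − λI), which equals the number of Jordan blocks for λ):
  λ = -2: algebraic multiplicity = 3, geometric multiplicity = 2

Determining the block sizes for each eigenvalue:
  λ = -2: 2 blocks summing to 3 forces exactly one block of size 2 and the rest size 1 → block sizes [2, 1]

Assembling the blocks gives a Jordan form
J =
  [-2,  1,  0]
  [ 0, -2,  0]
  [ 0,  0, -2]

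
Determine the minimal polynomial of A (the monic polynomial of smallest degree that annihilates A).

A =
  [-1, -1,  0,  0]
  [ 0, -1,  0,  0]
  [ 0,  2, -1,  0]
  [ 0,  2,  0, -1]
x^2 + 2*x + 1

The characteristic polynomial is χ_A(x) = (x + 1)^4, so the eigenvalues are known. The minimal polynomial is
  m_A(x) = Π_λ (x − λ)^{k_λ}
where k_λ is the size of the *largest* Jordan block for λ (equivalently, the smallest k with (A − λI)^k v = 0 for every generalised eigenvector v of λ).

  λ = -1: largest Jordan block has size 2, contributing (x + 1)^2

So m_A(x) = (x + 1)^2 = x^2 + 2*x + 1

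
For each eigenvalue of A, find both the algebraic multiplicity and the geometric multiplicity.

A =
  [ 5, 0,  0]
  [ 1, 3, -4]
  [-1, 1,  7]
λ = 5: alg = 3, geom = 1

Step 1 — factor the characteristic polynomial to read off the algebraic multiplicities:
  χ_A(x) = (x - 5)^3

Step 2 — compute geometric multiplicities via the rank-nullity identity g(λ) = n − rank(A − λI):
  rank(A − (5)·I) = 2, so dim ker(A − (5)·I) = n − 2 = 1

Summary:
  λ = 5: algebraic multiplicity = 3, geometric multiplicity = 1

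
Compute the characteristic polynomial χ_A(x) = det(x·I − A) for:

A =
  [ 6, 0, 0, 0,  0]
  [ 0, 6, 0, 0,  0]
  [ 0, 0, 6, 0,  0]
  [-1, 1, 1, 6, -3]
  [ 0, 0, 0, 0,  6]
x^5 - 30*x^4 + 360*x^3 - 2160*x^2 + 6480*x - 7776

Expanding det(x·I − A) (e.g. by cofactor expansion or by noting that A is similar to its Jordan form J, which has the same characteristic polynomial as A) gives
  χ_A(x) = x^5 - 30*x^4 + 360*x^3 - 2160*x^2 + 6480*x - 7776
which factors as (x - 6)^5. The eigenvalues (with algebraic multiplicities) are λ = 6 with multiplicity 5.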